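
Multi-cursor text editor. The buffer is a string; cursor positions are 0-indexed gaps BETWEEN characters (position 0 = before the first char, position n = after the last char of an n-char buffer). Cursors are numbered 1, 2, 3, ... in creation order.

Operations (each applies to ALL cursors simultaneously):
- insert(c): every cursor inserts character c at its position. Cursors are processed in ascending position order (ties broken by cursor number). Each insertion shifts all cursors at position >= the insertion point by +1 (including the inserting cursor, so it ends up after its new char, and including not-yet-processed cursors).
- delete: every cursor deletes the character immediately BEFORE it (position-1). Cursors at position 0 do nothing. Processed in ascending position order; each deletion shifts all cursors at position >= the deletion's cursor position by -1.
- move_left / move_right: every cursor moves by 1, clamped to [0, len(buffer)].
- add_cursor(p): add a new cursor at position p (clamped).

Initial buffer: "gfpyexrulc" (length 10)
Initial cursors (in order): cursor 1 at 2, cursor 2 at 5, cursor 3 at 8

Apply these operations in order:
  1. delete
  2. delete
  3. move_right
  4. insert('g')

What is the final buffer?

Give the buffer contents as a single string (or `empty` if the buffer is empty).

After op 1 (delete): buffer="gpyxrlc" (len 7), cursors c1@1 c2@3 c3@5, authorship .......
After op 2 (delete): buffer="pxlc" (len 4), cursors c1@0 c2@1 c3@2, authorship ....
After op 3 (move_right): buffer="pxlc" (len 4), cursors c1@1 c2@2 c3@3, authorship ....
After op 4 (insert('g')): buffer="pgxglgc" (len 7), cursors c1@2 c2@4 c3@6, authorship .1.2.3.

Answer: pgxglgc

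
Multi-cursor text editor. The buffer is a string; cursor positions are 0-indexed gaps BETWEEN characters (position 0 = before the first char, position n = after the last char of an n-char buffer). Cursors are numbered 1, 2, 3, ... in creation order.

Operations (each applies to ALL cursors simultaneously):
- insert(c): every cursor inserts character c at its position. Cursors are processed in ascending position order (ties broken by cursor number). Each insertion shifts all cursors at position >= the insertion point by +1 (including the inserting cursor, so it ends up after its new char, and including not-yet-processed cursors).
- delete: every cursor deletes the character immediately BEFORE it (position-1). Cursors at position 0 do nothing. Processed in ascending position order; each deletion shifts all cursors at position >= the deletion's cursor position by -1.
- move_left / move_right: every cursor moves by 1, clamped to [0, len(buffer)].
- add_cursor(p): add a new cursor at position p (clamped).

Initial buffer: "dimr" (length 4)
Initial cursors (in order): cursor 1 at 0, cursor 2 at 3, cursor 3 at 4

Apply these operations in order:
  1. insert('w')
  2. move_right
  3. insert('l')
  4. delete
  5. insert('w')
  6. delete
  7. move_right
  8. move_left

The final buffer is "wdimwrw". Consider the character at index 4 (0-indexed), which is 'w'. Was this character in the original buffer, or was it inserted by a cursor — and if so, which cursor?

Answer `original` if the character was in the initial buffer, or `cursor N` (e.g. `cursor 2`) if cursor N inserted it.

Answer: cursor 2

Derivation:
After op 1 (insert('w')): buffer="wdimwrw" (len 7), cursors c1@1 c2@5 c3@7, authorship 1...2.3
After op 2 (move_right): buffer="wdimwrw" (len 7), cursors c1@2 c2@6 c3@7, authorship 1...2.3
After op 3 (insert('l')): buffer="wdlimwrlwl" (len 10), cursors c1@3 c2@8 c3@10, authorship 1.1..2.233
After op 4 (delete): buffer="wdimwrw" (len 7), cursors c1@2 c2@6 c3@7, authorship 1...2.3
After op 5 (insert('w')): buffer="wdwimwrwww" (len 10), cursors c1@3 c2@8 c3@10, authorship 1.1..2.233
After op 6 (delete): buffer="wdimwrw" (len 7), cursors c1@2 c2@6 c3@7, authorship 1...2.3
After op 7 (move_right): buffer="wdimwrw" (len 7), cursors c1@3 c2@7 c3@7, authorship 1...2.3
After op 8 (move_left): buffer="wdimwrw" (len 7), cursors c1@2 c2@6 c3@6, authorship 1...2.3
Authorship (.=original, N=cursor N): 1 . . . 2 . 3
Index 4: author = 2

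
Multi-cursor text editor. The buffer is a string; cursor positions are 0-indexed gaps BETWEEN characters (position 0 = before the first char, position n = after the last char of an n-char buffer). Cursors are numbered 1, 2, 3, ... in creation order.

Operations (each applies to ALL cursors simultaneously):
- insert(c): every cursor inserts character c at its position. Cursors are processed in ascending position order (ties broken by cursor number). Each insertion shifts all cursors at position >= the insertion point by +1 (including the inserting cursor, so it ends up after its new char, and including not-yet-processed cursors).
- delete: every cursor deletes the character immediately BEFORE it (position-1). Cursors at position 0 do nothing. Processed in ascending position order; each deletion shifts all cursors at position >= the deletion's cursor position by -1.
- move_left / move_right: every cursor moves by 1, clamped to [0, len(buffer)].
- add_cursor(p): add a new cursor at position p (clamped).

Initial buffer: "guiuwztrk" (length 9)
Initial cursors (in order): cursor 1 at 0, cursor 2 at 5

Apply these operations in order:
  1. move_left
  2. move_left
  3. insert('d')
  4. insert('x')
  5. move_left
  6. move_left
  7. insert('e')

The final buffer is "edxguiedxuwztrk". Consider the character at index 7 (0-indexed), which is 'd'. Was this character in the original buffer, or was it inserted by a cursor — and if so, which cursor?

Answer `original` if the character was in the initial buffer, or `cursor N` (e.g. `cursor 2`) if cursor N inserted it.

After op 1 (move_left): buffer="guiuwztrk" (len 9), cursors c1@0 c2@4, authorship .........
After op 2 (move_left): buffer="guiuwztrk" (len 9), cursors c1@0 c2@3, authorship .........
After op 3 (insert('d')): buffer="dguiduwztrk" (len 11), cursors c1@1 c2@5, authorship 1...2......
After op 4 (insert('x')): buffer="dxguidxuwztrk" (len 13), cursors c1@2 c2@7, authorship 11...22......
After op 5 (move_left): buffer="dxguidxuwztrk" (len 13), cursors c1@1 c2@6, authorship 11...22......
After op 6 (move_left): buffer="dxguidxuwztrk" (len 13), cursors c1@0 c2@5, authorship 11...22......
After op 7 (insert('e')): buffer="edxguiedxuwztrk" (len 15), cursors c1@1 c2@7, authorship 111...222......
Authorship (.=original, N=cursor N): 1 1 1 . . . 2 2 2 . . . . . .
Index 7: author = 2

Answer: cursor 2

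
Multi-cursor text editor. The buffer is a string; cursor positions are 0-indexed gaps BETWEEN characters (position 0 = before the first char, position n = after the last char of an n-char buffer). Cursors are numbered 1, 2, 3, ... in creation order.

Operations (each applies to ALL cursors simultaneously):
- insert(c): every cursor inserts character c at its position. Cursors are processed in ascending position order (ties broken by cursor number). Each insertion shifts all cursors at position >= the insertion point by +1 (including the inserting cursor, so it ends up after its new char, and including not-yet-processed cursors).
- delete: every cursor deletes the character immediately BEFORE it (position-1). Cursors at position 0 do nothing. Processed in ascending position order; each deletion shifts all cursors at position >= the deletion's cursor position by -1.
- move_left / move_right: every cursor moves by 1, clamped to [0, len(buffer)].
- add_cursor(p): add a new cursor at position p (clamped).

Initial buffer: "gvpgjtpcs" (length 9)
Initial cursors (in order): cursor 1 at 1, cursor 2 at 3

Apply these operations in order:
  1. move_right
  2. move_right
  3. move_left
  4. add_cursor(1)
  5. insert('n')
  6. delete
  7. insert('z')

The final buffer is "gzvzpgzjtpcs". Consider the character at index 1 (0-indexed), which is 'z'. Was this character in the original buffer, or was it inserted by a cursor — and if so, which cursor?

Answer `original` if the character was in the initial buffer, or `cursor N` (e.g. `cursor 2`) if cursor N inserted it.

After op 1 (move_right): buffer="gvpgjtpcs" (len 9), cursors c1@2 c2@4, authorship .........
After op 2 (move_right): buffer="gvpgjtpcs" (len 9), cursors c1@3 c2@5, authorship .........
After op 3 (move_left): buffer="gvpgjtpcs" (len 9), cursors c1@2 c2@4, authorship .........
After op 4 (add_cursor(1)): buffer="gvpgjtpcs" (len 9), cursors c3@1 c1@2 c2@4, authorship .........
After op 5 (insert('n')): buffer="gnvnpgnjtpcs" (len 12), cursors c3@2 c1@4 c2@7, authorship .3.1..2.....
After op 6 (delete): buffer="gvpgjtpcs" (len 9), cursors c3@1 c1@2 c2@4, authorship .........
After op 7 (insert('z')): buffer="gzvzpgzjtpcs" (len 12), cursors c3@2 c1@4 c2@7, authorship .3.1..2.....
Authorship (.=original, N=cursor N): . 3 . 1 . . 2 . . . . .
Index 1: author = 3

Answer: cursor 3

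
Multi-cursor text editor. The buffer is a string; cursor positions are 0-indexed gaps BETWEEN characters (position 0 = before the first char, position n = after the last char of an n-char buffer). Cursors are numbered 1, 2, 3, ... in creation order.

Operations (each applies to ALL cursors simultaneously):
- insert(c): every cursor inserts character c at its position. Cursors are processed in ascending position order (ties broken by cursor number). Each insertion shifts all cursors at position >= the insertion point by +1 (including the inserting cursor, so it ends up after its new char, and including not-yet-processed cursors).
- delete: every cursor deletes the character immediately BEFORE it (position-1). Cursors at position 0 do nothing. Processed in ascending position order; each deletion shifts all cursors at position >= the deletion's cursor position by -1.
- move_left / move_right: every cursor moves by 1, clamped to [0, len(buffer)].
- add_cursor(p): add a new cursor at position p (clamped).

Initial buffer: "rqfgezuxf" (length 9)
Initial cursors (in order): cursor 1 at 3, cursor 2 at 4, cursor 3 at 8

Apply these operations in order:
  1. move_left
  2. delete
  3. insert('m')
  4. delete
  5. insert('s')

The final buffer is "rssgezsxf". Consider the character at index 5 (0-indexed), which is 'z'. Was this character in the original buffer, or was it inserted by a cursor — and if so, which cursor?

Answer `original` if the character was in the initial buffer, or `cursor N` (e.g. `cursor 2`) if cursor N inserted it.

Answer: original

Derivation:
After op 1 (move_left): buffer="rqfgezuxf" (len 9), cursors c1@2 c2@3 c3@7, authorship .........
After op 2 (delete): buffer="rgezxf" (len 6), cursors c1@1 c2@1 c3@4, authorship ......
After op 3 (insert('m')): buffer="rmmgezmxf" (len 9), cursors c1@3 c2@3 c3@7, authorship .12...3..
After op 4 (delete): buffer="rgezxf" (len 6), cursors c1@1 c2@1 c3@4, authorship ......
After op 5 (insert('s')): buffer="rssgezsxf" (len 9), cursors c1@3 c2@3 c3@7, authorship .12...3..
Authorship (.=original, N=cursor N): . 1 2 . . . 3 . .
Index 5: author = original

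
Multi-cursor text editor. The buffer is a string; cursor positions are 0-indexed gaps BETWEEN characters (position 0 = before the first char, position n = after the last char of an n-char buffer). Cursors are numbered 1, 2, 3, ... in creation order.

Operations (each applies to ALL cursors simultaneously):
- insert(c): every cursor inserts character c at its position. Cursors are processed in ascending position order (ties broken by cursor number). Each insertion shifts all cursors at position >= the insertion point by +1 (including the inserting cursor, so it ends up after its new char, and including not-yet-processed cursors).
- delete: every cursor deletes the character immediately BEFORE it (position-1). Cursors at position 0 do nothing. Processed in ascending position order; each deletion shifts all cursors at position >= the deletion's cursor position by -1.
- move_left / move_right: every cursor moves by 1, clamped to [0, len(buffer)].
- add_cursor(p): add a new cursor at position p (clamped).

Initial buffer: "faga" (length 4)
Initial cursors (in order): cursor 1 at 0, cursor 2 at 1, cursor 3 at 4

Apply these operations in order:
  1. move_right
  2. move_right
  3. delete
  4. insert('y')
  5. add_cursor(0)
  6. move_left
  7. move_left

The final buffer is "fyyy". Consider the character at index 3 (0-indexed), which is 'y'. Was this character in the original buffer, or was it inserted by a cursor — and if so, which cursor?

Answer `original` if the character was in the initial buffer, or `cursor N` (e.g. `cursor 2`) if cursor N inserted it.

Answer: cursor 3

Derivation:
After op 1 (move_right): buffer="faga" (len 4), cursors c1@1 c2@2 c3@4, authorship ....
After op 2 (move_right): buffer="faga" (len 4), cursors c1@2 c2@3 c3@4, authorship ....
After op 3 (delete): buffer="f" (len 1), cursors c1@1 c2@1 c3@1, authorship .
After op 4 (insert('y')): buffer="fyyy" (len 4), cursors c1@4 c2@4 c3@4, authorship .123
After op 5 (add_cursor(0)): buffer="fyyy" (len 4), cursors c4@0 c1@4 c2@4 c3@4, authorship .123
After op 6 (move_left): buffer="fyyy" (len 4), cursors c4@0 c1@3 c2@3 c3@3, authorship .123
After op 7 (move_left): buffer="fyyy" (len 4), cursors c4@0 c1@2 c2@2 c3@2, authorship .123
Authorship (.=original, N=cursor N): . 1 2 3
Index 3: author = 3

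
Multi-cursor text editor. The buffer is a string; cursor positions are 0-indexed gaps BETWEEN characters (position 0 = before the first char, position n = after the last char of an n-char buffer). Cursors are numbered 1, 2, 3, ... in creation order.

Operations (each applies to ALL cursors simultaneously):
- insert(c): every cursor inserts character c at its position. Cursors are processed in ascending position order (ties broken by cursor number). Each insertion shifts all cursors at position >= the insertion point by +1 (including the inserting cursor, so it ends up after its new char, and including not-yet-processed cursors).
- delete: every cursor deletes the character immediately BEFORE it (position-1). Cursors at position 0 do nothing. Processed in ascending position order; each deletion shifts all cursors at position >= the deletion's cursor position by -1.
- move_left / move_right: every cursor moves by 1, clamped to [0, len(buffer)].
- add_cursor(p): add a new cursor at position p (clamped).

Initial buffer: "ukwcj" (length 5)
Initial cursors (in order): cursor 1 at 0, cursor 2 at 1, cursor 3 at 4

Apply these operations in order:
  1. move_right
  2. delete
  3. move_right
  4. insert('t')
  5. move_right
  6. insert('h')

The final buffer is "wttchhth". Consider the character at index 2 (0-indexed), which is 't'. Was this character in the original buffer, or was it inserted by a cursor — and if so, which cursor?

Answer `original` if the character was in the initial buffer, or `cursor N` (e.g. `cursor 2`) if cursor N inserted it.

After op 1 (move_right): buffer="ukwcj" (len 5), cursors c1@1 c2@2 c3@5, authorship .....
After op 2 (delete): buffer="wc" (len 2), cursors c1@0 c2@0 c3@2, authorship ..
After op 3 (move_right): buffer="wc" (len 2), cursors c1@1 c2@1 c3@2, authorship ..
After op 4 (insert('t')): buffer="wttct" (len 5), cursors c1@3 c2@3 c3@5, authorship .12.3
After op 5 (move_right): buffer="wttct" (len 5), cursors c1@4 c2@4 c3@5, authorship .12.3
After op 6 (insert('h')): buffer="wttchhth" (len 8), cursors c1@6 c2@6 c3@8, authorship .12.1233
Authorship (.=original, N=cursor N): . 1 2 . 1 2 3 3
Index 2: author = 2

Answer: cursor 2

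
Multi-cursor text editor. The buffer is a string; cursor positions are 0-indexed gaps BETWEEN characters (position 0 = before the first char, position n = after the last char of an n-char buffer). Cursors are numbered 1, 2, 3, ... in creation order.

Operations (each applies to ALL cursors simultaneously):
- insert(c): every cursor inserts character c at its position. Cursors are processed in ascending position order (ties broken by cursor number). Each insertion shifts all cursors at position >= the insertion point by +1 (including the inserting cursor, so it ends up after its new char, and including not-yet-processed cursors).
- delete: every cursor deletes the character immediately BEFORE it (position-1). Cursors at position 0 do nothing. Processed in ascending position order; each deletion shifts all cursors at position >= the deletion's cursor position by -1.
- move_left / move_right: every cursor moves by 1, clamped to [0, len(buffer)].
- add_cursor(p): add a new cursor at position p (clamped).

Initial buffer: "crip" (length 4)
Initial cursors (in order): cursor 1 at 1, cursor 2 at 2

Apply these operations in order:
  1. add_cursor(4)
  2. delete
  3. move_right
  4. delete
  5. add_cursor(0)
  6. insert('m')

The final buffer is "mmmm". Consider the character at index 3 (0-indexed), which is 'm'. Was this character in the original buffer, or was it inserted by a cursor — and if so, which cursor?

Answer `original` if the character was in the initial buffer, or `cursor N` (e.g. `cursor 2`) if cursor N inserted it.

After op 1 (add_cursor(4)): buffer="crip" (len 4), cursors c1@1 c2@2 c3@4, authorship ....
After op 2 (delete): buffer="i" (len 1), cursors c1@0 c2@0 c3@1, authorship .
After op 3 (move_right): buffer="i" (len 1), cursors c1@1 c2@1 c3@1, authorship .
After op 4 (delete): buffer="" (len 0), cursors c1@0 c2@0 c3@0, authorship 
After op 5 (add_cursor(0)): buffer="" (len 0), cursors c1@0 c2@0 c3@0 c4@0, authorship 
After op 6 (insert('m')): buffer="mmmm" (len 4), cursors c1@4 c2@4 c3@4 c4@4, authorship 1234
Authorship (.=original, N=cursor N): 1 2 3 4
Index 3: author = 4

Answer: cursor 4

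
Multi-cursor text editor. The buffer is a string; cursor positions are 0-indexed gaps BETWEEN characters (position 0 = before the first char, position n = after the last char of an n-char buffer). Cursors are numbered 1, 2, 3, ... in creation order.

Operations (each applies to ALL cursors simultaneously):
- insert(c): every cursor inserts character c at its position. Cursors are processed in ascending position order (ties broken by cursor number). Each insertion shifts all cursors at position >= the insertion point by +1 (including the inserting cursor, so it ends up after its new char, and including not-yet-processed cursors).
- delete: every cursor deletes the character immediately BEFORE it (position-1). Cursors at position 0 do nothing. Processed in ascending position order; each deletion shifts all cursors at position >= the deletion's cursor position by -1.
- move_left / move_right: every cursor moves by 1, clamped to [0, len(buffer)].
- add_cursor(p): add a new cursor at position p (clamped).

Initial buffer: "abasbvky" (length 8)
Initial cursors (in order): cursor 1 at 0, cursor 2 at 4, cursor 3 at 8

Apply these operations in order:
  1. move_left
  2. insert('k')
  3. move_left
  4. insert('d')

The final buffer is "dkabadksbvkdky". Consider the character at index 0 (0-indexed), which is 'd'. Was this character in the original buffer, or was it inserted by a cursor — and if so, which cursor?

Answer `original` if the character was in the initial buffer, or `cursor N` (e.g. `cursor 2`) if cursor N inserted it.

Answer: cursor 1

Derivation:
After op 1 (move_left): buffer="abasbvky" (len 8), cursors c1@0 c2@3 c3@7, authorship ........
After op 2 (insert('k')): buffer="kabaksbvkky" (len 11), cursors c1@1 c2@5 c3@10, authorship 1...2....3.
After op 3 (move_left): buffer="kabaksbvkky" (len 11), cursors c1@0 c2@4 c3@9, authorship 1...2....3.
After op 4 (insert('d')): buffer="dkabadksbvkdky" (len 14), cursors c1@1 c2@6 c3@12, authorship 11...22....33.
Authorship (.=original, N=cursor N): 1 1 . . . 2 2 . . . . 3 3 .
Index 0: author = 1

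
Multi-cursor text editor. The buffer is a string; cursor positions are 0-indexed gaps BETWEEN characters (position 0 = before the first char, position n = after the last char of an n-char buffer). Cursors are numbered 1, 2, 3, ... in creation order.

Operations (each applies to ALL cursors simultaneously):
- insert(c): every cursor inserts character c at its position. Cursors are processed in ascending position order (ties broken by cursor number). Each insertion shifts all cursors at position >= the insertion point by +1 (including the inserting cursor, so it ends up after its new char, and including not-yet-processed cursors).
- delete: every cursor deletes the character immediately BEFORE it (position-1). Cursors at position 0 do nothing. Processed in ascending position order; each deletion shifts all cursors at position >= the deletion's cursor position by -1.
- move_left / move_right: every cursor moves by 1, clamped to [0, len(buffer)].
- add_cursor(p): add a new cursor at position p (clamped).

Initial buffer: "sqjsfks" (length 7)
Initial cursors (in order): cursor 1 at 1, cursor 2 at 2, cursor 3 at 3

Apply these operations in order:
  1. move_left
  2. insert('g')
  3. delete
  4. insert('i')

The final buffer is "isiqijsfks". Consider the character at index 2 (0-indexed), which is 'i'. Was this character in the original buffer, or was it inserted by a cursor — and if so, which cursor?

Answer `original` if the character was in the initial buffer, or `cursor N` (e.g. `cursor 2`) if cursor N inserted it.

Answer: cursor 2

Derivation:
After op 1 (move_left): buffer="sqjsfks" (len 7), cursors c1@0 c2@1 c3@2, authorship .......
After op 2 (insert('g')): buffer="gsgqgjsfks" (len 10), cursors c1@1 c2@3 c3@5, authorship 1.2.3.....
After op 3 (delete): buffer="sqjsfks" (len 7), cursors c1@0 c2@1 c3@2, authorship .......
After op 4 (insert('i')): buffer="isiqijsfks" (len 10), cursors c1@1 c2@3 c3@5, authorship 1.2.3.....
Authorship (.=original, N=cursor N): 1 . 2 . 3 . . . . .
Index 2: author = 2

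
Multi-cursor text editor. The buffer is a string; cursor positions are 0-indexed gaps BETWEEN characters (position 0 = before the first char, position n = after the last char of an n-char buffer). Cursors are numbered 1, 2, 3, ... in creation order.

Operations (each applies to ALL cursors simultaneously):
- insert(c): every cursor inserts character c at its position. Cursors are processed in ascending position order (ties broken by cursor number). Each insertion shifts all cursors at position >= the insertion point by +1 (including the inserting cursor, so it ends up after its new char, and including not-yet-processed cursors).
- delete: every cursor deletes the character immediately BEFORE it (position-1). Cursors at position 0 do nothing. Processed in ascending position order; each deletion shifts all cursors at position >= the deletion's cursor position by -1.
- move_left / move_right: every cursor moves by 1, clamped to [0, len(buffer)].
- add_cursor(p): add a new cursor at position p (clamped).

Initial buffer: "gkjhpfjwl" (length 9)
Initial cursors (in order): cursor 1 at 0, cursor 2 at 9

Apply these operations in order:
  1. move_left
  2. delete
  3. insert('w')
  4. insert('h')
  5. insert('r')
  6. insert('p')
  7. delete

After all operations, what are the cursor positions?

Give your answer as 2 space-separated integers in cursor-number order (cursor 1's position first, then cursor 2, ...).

Answer: 3 13

Derivation:
After op 1 (move_left): buffer="gkjhpfjwl" (len 9), cursors c1@0 c2@8, authorship .........
After op 2 (delete): buffer="gkjhpfjl" (len 8), cursors c1@0 c2@7, authorship ........
After op 3 (insert('w')): buffer="wgkjhpfjwl" (len 10), cursors c1@1 c2@9, authorship 1.......2.
After op 4 (insert('h')): buffer="whgkjhpfjwhl" (len 12), cursors c1@2 c2@11, authorship 11.......22.
After op 5 (insert('r')): buffer="whrgkjhpfjwhrl" (len 14), cursors c1@3 c2@13, authorship 111.......222.
After op 6 (insert('p')): buffer="whrpgkjhpfjwhrpl" (len 16), cursors c1@4 c2@15, authorship 1111.......2222.
After op 7 (delete): buffer="whrgkjhpfjwhrl" (len 14), cursors c1@3 c2@13, authorship 111.......222.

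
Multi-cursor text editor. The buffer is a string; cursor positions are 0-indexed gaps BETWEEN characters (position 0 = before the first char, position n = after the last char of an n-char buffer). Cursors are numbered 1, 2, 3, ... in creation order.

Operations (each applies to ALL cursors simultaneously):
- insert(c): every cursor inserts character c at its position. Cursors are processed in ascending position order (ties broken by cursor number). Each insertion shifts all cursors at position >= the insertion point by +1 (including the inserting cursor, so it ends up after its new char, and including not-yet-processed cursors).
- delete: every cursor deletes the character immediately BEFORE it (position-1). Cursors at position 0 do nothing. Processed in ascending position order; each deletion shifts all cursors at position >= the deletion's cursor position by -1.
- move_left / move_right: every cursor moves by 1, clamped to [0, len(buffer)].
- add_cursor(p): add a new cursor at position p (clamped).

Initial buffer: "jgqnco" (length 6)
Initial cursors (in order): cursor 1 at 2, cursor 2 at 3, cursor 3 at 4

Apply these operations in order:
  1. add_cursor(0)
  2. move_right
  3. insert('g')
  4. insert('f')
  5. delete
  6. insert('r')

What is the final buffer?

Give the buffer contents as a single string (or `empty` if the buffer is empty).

After op 1 (add_cursor(0)): buffer="jgqnco" (len 6), cursors c4@0 c1@2 c2@3 c3@4, authorship ......
After op 2 (move_right): buffer="jgqnco" (len 6), cursors c4@1 c1@3 c2@4 c3@5, authorship ......
After op 3 (insert('g')): buffer="jggqgngcgo" (len 10), cursors c4@2 c1@5 c2@7 c3@9, authorship .4..1.2.3.
After op 4 (insert('f')): buffer="jgfgqgfngfcgfo" (len 14), cursors c4@3 c1@7 c2@10 c3@13, authorship .44..11.22.33.
After op 5 (delete): buffer="jggqgngcgo" (len 10), cursors c4@2 c1@5 c2@7 c3@9, authorship .4..1.2.3.
After op 6 (insert('r')): buffer="jgrgqgrngrcgro" (len 14), cursors c4@3 c1@7 c2@10 c3@13, authorship .44..11.22.33.

Answer: jgrgqgrngrcgro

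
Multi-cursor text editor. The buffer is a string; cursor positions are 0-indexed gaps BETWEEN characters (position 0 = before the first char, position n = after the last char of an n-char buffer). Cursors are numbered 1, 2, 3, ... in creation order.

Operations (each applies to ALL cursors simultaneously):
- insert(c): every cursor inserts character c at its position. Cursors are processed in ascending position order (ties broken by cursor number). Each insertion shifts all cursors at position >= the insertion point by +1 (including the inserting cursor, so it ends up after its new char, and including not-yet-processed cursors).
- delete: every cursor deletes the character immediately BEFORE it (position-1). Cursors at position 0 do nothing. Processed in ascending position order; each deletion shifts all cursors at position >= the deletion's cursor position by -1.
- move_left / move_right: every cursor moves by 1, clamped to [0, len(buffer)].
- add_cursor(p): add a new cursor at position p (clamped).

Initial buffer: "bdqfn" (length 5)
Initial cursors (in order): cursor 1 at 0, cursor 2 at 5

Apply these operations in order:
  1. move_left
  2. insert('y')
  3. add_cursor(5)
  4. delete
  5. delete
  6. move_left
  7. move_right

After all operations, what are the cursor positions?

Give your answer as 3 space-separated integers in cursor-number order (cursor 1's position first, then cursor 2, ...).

After op 1 (move_left): buffer="bdqfn" (len 5), cursors c1@0 c2@4, authorship .....
After op 2 (insert('y')): buffer="ybdqfyn" (len 7), cursors c1@1 c2@6, authorship 1....2.
After op 3 (add_cursor(5)): buffer="ybdqfyn" (len 7), cursors c1@1 c3@5 c2@6, authorship 1....2.
After op 4 (delete): buffer="bdqn" (len 4), cursors c1@0 c2@3 c3@3, authorship ....
After op 5 (delete): buffer="bn" (len 2), cursors c1@0 c2@1 c3@1, authorship ..
After op 6 (move_left): buffer="bn" (len 2), cursors c1@0 c2@0 c3@0, authorship ..
After op 7 (move_right): buffer="bn" (len 2), cursors c1@1 c2@1 c3@1, authorship ..

Answer: 1 1 1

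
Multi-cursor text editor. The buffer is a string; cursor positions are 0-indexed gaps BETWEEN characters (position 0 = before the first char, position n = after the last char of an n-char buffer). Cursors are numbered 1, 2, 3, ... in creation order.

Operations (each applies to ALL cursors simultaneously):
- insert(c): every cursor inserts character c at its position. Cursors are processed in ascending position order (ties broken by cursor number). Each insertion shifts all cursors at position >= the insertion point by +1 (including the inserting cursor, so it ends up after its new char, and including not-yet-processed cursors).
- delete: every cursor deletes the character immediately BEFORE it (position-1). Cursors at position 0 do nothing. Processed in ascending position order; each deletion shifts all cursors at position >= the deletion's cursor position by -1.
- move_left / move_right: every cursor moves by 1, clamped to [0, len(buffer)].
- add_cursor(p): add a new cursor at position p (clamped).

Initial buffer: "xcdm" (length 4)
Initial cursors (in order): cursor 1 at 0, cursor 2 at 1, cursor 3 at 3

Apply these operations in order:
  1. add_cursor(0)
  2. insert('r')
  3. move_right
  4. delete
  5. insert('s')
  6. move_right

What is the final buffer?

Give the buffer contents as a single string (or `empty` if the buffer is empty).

Answer: rssrsdrs

Derivation:
After op 1 (add_cursor(0)): buffer="xcdm" (len 4), cursors c1@0 c4@0 c2@1 c3@3, authorship ....
After op 2 (insert('r')): buffer="rrxrcdrm" (len 8), cursors c1@2 c4@2 c2@4 c3@7, authorship 14.2..3.
After op 3 (move_right): buffer="rrxrcdrm" (len 8), cursors c1@3 c4@3 c2@5 c3@8, authorship 14.2..3.
After op 4 (delete): buffer="rrdr" (len 4), cursors c1@1 c4@1 c2@2 c3@4, authorship 12.3
After op 5 (insert('s')): buffer="rssrsdrs" (len 8), cursors c1@3 c4@3 c2@5 c3@8, authorship 11422.33
After op 6 (move_right): buffer="rssrsdrs" (len 8), cursors c1@4 c4@4 c2@6 c3@8, authorship 11422.33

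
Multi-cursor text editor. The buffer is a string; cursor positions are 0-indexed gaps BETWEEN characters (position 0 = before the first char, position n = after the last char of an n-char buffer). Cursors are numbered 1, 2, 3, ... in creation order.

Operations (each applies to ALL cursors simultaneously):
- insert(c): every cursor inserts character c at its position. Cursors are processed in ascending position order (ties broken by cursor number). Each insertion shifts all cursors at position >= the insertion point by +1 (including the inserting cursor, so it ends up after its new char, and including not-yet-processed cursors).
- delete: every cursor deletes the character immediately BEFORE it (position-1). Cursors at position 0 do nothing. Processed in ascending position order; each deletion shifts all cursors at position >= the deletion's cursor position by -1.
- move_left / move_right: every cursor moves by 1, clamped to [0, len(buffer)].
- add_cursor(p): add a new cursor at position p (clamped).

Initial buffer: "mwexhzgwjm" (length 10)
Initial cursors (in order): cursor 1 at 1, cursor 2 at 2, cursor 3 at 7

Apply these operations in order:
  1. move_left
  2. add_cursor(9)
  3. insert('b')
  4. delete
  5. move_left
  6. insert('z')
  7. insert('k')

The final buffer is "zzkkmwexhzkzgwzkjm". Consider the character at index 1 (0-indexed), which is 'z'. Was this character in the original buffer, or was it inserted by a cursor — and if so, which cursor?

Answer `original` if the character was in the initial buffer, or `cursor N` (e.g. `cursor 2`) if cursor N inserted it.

After op 1 (move_left): buffer="mwexhzgwjm" (len 10), cursors c1@0 c2@1 c3@6, authorship ..........
After op 2 (add_cursor(9)): buffer="mwexhzgwjm" (len 10), cursors c1@0 c2@1 c3@6 c4@9, authorship ..........
After op 3 (insert('b')): buffer="bmbwexhzbgwjbm" (len 14), cursors c1@1 c2@3 c3@9 c4@13, authorship 1.2.....3...4.
After op 4 (delete): buffer="mwexhzgwjm" (len 10), cursors c1@0 c2@1 c3@6 c4@9, authorship ..........
After op 5 (move_left): buffer="mwexhzgwjm" (len 10), cursors c1@0 c2@0 c3@5 c4@8, authorship ..........
After op 6 (insert('z')): buffer="zzmwexhzzgwzjm" (len 14), cursors c1@2 c2@2 c3@8 c4@12, authorship 12.....3...4..
After op 7 (insert('k')): buffer="zzkkmwexhzkzgwzkjm" (len 18), cursors c1@4 c2@4 c3@11 c4@16, authorship 1212.....33...44..
Authorship (.=original, N=cursor N): 1 2 1 2 . . . . . 3 3 . . . 4 4 . .
Index 1: author = 2

Answer: cursor 2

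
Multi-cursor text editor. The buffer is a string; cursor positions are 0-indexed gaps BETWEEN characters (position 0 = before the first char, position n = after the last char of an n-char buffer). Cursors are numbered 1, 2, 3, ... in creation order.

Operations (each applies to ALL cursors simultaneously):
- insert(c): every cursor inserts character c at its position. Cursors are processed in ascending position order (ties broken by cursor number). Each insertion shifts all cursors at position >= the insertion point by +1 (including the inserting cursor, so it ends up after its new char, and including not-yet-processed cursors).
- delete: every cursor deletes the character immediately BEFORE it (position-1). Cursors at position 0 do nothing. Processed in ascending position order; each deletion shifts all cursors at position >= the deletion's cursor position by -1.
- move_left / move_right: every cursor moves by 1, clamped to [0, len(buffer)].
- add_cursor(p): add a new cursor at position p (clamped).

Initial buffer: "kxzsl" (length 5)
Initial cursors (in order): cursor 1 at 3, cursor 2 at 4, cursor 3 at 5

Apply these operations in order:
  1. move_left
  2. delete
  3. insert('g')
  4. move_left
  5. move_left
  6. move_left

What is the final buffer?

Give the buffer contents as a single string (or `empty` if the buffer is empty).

After op 1 (move_left): buffer="kxzsl" (len 5), cursors c1@2 c2@3 c3@4, authorship .....
After op 2 (delete): buffer="kl" (len 2), cursors c1@1 c2@1 c3@1, authorship ..
After op 3 (insert('g')): buffer="kgggl" (len 5), cursors c1@4 c2@4 c3@4, authorship .123.
After op 4 (move_left): buffer="kgggl" (len 5), cursors c1@3 c2@3 c3@3, authorship .123.
After op 5 (move_left): buffer="kgggl" (len 5), cursors c1@2 c2@2 c3@2, authorship .123.
After op 6 (move_left): buffer="kgggl" (len 5), cursors c1@1 c2@1 c3@1, authorship .123.

Answer: kgggl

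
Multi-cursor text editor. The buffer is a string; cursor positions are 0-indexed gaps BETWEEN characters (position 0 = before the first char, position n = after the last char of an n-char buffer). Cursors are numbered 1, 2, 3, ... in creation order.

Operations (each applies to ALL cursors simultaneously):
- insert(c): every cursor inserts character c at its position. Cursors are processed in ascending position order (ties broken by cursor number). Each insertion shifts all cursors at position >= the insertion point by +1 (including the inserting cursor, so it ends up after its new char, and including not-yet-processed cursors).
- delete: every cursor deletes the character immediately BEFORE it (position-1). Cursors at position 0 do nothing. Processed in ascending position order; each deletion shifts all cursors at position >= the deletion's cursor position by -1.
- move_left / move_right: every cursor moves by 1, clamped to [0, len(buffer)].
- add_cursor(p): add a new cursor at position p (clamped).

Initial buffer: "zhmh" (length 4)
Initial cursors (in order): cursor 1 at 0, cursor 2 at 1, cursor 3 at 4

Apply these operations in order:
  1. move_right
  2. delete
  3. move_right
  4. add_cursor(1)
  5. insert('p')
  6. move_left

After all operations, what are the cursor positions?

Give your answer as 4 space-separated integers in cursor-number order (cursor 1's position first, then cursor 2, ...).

After op 1 (move_right): buffer="zhmh" (len 4), cursors c1@1 c2@2 c3@4, authorship ....
After op 2 (delete): buffer="m" (len 1), cursors c1@0 c2@0 c3@1, authorship .
After op 3 (move_right): buffer="m" (len 1), cursors c1@1 c2@1 c3@1, authorship .
After op 4 (add_cursor(1)): buffer="m" (len 1), cursors c1@1 c2@1 c3@1 c4@1, authorship .
After op 5 (insert('p')): buffer="mpppp" (len 5), cursors c1@5 c2@5 c3@5 c4@5, authorship .1234
After op 6 (move_left): buffer="mpppp" (len 5), cursors c1@4 c2@4 c3@4 c4@4, authorship .1234

Answer: 4 4 4 4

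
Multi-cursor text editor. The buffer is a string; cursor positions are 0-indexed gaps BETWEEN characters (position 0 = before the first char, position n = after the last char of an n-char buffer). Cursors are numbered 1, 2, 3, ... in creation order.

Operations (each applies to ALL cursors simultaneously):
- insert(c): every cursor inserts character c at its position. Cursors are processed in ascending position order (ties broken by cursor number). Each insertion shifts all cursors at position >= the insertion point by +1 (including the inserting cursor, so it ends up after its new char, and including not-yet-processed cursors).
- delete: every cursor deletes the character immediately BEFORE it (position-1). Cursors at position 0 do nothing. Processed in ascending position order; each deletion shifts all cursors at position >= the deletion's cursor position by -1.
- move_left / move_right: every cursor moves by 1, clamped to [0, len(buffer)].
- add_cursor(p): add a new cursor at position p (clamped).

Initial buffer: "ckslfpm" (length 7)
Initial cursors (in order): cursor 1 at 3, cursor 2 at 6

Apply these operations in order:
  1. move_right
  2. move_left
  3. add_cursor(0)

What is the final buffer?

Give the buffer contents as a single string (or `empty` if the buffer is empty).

Answer: ckslfpm

Derivation:
After op 1 (move_right): buffer="ckslfpm" (len 7), cursors c1@4 c2@7, authorship .......
After op 2 (move_left): buffer="ckslfpm" (len 7), cursors c1@3 c2@6, authorship .......
After op 3 (add_cursor(0)): buffer="ckslfpm" (len 7), cursors c3@0 c1@3 c2@6, authorship .......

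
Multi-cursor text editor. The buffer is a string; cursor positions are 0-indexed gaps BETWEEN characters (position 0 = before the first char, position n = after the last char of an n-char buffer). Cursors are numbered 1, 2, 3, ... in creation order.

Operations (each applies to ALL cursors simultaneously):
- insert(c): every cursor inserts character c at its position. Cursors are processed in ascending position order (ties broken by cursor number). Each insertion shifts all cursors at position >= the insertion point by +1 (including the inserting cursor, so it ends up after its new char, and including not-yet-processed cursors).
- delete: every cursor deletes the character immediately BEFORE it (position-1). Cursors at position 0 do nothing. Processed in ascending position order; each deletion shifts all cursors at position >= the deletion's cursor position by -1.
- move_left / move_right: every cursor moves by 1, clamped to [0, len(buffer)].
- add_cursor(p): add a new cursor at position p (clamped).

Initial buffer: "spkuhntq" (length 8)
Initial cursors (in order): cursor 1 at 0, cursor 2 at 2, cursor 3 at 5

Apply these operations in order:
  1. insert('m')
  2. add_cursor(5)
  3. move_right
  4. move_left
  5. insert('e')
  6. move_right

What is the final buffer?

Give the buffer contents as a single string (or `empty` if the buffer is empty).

Answer: mespmekeuhmentq

Derivation:
After op 1 (insert('m')): buffer="mspmkuhmntq" (len 11), cursors c1@1 c2@4 c3@8, authorship 1..2...3...
After op 2 (add_cursor(5)): buffer="mspmkuhmntq" (len 11), cursors c1@1 c2@4 c4@5 c3@8, authorship 1..2...3...
After op 3 (move_right): buffer="mspmkuhmntq" (len 11), cursors c1@2 c2@5 c4@6 c3@9, authorship 1..2...3...
After op 4 (move_left): buffer="mspmkuhmntq" (len 11), cursors c1@1 c2@4 c4@5 c3@8, authorship 1..2...3...
After op 5 (insert('e')): buffer="mespmekeuhmentq" (len 15), cursors c1@2 c2@6 c4@8 c3@12, authorship 11..22.4..33...
After op 6 (move_right): buffer="mespmekeuhmentq" (len 15), cursors c1@3 c2@7 c4@9 c3@13, authorship 11..22.4..33...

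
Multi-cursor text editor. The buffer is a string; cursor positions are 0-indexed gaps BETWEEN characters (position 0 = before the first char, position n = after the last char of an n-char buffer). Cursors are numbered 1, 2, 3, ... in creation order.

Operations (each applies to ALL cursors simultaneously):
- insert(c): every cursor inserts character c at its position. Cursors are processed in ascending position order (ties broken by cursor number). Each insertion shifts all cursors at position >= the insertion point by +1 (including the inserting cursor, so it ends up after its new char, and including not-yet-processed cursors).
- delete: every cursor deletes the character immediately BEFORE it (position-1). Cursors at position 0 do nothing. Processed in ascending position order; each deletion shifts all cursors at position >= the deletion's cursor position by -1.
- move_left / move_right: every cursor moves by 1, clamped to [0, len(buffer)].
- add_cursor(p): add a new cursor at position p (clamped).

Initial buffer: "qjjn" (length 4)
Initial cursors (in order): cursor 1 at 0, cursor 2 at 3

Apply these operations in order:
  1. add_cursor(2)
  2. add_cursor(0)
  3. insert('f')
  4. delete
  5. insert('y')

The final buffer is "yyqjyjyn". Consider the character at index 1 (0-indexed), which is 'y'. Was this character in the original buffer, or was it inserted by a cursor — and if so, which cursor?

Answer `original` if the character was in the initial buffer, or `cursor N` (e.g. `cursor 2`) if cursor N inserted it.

Answer: cursor 4

Derivation:
After op 1 (add_cursor(2)): buffer="qjjn" (len 4), cursors c1@0 c3@2 c2@3, authorship ....
After op 2 (add_cursor(0)): buffer="qjjn" (len 4), cursors c1@0 c4@0 c3@2 c2@3, authorship ....
After op 3 (insert('f')): buffer="ffqjfjfn" (len 8), cursors c1@2 c4@2 c3@5 c2@7, authorship 14..3.2.
After op 4 (delete): buffer="qjjn" (len 4), cursors c1@0 c4@0 c3@2 c2@3, authorship ....
After op 5 (insert('y')): buffer="yyqjyjyn" (len 8), cursors c1@2 c4@2 c3@5 c2@7, authorship 14..3.2.
Authorship (.=original, N=cursor N): 1 4 . . 3 . 2 .
Index 1: author = 4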